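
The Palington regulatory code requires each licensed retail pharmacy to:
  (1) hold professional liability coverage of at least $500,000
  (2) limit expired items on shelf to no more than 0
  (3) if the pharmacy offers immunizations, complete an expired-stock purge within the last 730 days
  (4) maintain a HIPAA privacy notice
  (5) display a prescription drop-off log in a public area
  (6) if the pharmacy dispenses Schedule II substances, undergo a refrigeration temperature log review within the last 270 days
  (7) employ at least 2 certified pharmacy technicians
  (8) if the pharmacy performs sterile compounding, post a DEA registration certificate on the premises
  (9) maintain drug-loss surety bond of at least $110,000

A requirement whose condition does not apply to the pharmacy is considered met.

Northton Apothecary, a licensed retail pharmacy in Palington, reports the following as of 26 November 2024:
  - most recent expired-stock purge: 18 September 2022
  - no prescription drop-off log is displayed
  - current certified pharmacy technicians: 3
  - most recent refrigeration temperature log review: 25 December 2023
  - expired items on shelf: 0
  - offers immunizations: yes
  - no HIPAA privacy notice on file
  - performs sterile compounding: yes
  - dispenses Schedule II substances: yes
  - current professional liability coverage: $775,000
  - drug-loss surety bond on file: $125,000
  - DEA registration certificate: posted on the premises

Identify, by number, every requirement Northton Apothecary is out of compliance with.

1. professional liability coverage $775,000 ≥ $500,000 → met
2. expired items on shelf 0 ≤ 0 → met
3. condition 'offers immunizations' holds; expired-stock purge 800 days ago vs limit 730 → not met
4. HIPAA privacy notice absent → not met
5. prescription drop-off log absent → not met
6. condition 'dispenses Schedule II substances' holds; refrigeration temperature log review 337 days ago vs limit 270 → not met
7. certified pharmacy technicians 3 ≥ 2 → met
8. condition 'performs sterile compounding' holds; DEA registration certificate present → met
9. drug-loss surety bond $125,000 ≥ $110,000 → met
Not met: 3, 4, 5, 6

3, 4, 5, 6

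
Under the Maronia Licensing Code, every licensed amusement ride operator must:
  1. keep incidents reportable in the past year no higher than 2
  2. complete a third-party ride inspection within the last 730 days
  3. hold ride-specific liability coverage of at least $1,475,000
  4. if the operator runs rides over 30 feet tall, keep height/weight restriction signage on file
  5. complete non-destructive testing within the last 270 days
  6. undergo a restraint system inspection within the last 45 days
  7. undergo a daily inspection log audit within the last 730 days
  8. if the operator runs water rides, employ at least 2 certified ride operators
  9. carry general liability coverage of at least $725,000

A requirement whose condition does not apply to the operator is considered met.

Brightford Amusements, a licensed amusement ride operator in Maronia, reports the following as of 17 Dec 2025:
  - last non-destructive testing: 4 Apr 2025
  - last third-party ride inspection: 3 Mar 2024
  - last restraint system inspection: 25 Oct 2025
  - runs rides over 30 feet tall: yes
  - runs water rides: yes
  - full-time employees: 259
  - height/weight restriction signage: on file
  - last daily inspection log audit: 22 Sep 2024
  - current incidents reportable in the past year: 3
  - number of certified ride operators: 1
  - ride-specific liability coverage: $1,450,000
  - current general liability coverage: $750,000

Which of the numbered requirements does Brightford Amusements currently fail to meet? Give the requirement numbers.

1, 3, 6, 8

1. incidents reportable in the past year 3 > 2 → not met
2. third-party ride inspection 654 days ago vs limit 730 → met
3. ride-specific liability coverage $1,450,000 < $1,475,000 → not met
4. condition 'runs rides over 30 feet tall' holds; height/weight restriction signage present → met
5. non-destructive testing 257 days ago vs limit 270 → met
6. restraint system inspection 53 days ago vs limit 45 → not met
7. daily inspection log audit 451 days ago vs limit 730 → met
8. condition 'runs water rides' holds; certified ride operators 1 < 2 → not met
9. general liability coverage $750,000 ≥ $725,000 → met
Not met: 1, 3, 6, 8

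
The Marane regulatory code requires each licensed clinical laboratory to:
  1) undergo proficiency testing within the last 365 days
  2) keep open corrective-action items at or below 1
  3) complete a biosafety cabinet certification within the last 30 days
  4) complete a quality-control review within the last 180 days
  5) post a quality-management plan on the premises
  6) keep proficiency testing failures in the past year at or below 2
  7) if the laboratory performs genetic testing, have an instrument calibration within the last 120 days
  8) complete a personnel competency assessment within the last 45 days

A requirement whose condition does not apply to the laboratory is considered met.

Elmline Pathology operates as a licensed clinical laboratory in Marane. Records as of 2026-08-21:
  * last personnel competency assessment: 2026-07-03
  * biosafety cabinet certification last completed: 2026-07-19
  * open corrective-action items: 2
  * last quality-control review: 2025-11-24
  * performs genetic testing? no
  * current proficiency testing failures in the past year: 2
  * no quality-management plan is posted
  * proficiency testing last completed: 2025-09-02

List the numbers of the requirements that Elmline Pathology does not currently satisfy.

1. proficiency testing 353 days ago vs limit 365 → met
2. open corrective-action items 2 > 1 → not met
3. biosafety cabinet certification 33 days ago vs limit 30 → not met
4. quality-control review 270 days ago vs limit 180 → not met
5. quality-management plan absent → not met
6. proficiency testing failures in the past year 2 ≤ 2 → met
7. condition 'performs genetic testing' does not hold → requirement n/a → met
8. personnel competency assessment 49 days ago vs limit 45 → not met
Not met: 2, 3, 4, 5, 8

2, 3, 4, 5, 8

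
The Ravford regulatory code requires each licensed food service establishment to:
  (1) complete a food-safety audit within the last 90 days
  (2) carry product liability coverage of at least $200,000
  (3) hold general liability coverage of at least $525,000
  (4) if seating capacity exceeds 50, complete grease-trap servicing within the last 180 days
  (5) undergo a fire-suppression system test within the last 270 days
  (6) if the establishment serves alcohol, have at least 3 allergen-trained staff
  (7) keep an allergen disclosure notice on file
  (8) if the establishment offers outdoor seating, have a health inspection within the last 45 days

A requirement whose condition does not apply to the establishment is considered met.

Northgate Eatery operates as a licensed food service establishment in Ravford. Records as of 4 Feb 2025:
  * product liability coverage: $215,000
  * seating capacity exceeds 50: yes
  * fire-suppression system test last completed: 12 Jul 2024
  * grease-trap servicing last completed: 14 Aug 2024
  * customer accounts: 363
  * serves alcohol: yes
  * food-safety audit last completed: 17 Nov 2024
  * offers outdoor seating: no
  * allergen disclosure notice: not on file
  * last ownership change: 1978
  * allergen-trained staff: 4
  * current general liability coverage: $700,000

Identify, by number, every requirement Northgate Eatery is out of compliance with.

7

1. food-safety audit 79 days ago vs limit 90 → met
2. product liability coverage $215,000 ≥ $200,000 → met
3. general liability coverage $700,000 ≥ $525,000 → met
4. condition 'seating capacity exceeds 50' holds; grease-trap servicing 174 days ago vs limit 180 → met
5. fire-suppression system test 207 days ago vs limit 270 → met
6. condition 'serves alcohol' holds; allergen-trained staff 4 ≥ 3 → met
7. allergen disclosure notice absent → not met
8. condition 'offers outdoor seating' does not hold → requirement n/a → met
Not met: 7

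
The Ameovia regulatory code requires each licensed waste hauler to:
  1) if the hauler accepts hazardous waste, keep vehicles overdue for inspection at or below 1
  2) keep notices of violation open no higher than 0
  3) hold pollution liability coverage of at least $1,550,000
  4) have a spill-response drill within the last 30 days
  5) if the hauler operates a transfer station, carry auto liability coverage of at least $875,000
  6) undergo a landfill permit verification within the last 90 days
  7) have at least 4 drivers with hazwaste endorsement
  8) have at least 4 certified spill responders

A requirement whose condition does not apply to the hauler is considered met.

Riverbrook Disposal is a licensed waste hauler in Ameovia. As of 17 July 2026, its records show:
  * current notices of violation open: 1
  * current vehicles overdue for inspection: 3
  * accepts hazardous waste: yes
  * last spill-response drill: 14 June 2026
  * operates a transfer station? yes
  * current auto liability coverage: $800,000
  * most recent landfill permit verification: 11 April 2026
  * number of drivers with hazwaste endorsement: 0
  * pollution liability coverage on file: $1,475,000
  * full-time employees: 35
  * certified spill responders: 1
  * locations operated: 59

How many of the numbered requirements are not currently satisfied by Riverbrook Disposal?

1. condition 'accepts hazardous waste' holds; vehicles overdue for inspection 3 > 1 → not met
2. notices of violation open 1 > 0 → not met
3. pollution liability coverage $1,475,000 < $1,550,000 → not met
4. spill-response drill 33 days ago vs limit 30 → not met
5. condition 'operates a transfer station' holds; auto liability coverage $800,000 < $875,000 → not met
6. landfill permit verification 97 days ago vs limit 90 → not met
7. drivers with hazwaste endorsement 0 < 4 → not met
8. certified spill responders 1 < 4 → not met
Not met: 8 of 8

8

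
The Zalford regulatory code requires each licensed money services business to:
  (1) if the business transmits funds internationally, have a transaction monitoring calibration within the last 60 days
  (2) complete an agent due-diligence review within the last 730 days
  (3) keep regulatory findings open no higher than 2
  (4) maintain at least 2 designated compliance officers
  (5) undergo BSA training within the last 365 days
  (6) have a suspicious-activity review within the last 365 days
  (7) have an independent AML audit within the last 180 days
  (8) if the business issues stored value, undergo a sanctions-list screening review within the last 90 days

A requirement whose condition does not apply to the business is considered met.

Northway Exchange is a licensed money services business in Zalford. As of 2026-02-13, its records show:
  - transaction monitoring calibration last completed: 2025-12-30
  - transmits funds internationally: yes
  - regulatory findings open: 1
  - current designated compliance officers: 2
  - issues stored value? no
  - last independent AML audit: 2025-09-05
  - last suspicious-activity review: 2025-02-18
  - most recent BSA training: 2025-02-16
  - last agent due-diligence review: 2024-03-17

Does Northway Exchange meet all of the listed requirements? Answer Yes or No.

1. condition 'transmits funds internationally' holds; transaction monitoring calibration 45 days ago vs limit 60 → met
2. agent due-diligence review 698 days ago vs limit 730 → met
3. regulatory findings open 1 ≤ 2 → met
4. designated compliance officers 2 ≥ 2 → met
5. BSA training 362 days ago vs limit 365 → met
6. suspicious-activity review 360 days ago vs limit 365 → met
7. independent AML audit 161 days ago vs limit 180 → met
8. condition 'issues stored value' does not hold → requirement n/a → met
All met.

Yes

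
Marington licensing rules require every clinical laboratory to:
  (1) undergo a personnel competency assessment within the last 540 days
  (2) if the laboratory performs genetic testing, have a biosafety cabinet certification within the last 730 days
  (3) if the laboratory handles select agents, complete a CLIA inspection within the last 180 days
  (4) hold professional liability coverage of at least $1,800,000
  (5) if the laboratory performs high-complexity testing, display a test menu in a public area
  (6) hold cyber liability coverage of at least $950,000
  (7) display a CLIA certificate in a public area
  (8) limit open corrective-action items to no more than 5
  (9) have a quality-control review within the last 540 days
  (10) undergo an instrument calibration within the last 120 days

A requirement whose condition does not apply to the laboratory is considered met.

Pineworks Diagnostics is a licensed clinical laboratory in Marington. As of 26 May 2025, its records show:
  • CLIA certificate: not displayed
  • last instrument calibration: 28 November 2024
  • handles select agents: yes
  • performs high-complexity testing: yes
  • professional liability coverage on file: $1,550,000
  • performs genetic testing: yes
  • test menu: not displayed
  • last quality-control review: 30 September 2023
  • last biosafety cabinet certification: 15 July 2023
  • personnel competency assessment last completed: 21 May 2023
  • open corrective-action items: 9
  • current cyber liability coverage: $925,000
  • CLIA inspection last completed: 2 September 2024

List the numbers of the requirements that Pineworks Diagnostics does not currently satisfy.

1, 3, 4, 5, 6, 7, 8, 9, 10

1. personnel competency assessment 736 days ago vs limit 540 → not met
2. condition 'performs genetic testing' holds; biosafety cabinet certification 681 days ago vs limit 730 → met
3. condition 'handles select agents' holds; CLIA inspection 266 days ago vs limit 180 → not met
4. professional liability coverage $1,550,000 < $1,800,000 → not met
5. condition 'performs high-complexity testing' holds; test menu absent → not met
6. cyber liability coverage $925,000 < $950,000 → not met
7. CLIA certificate absent → not met
8. open corrective-action items 9 > 5 → not met
9. quality-control review 604 days ago vs limit 540 → not met
10. instrument calibration 179 days ago vs limit 120 → not met
Not met: 1, 3, 4, 5, 6, 7, 8, 9, 10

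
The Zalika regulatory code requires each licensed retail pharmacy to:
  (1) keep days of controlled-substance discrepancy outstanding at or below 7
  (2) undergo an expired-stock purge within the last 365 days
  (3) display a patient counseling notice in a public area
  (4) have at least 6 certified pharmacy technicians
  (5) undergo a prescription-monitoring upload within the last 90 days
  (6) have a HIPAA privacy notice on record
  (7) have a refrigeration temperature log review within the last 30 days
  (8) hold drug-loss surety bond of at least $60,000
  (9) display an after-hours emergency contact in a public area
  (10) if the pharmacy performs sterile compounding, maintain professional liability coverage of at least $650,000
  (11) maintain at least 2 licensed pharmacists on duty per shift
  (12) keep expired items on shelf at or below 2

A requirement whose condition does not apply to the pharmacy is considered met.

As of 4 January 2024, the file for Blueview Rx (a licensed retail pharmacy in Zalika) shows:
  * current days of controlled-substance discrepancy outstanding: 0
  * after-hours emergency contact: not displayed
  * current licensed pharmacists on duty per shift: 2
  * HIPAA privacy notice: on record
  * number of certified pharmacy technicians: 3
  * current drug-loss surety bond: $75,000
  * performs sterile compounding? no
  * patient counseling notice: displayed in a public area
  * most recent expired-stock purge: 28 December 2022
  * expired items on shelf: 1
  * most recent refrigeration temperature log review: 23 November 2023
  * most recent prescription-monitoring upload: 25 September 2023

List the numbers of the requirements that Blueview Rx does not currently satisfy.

2, 4, 5, 7, 9

1. days of controlled-substance discrepancy outstanding 0 ≤ 7 → met
2. expired-stock purge 372 days ago vs limit 365 → not met
3. patient counseling notice present → met
4. certified pharmacy technicians 3 < 6 → not met
5. prescription-monitoring upload 101 days ago vs limit 90 → not met
6. HIPAA privacy notice present → met
7. refrigeration temperature log review 42 days ago vs limit 30 → not met
8. drug-loss surety bond $75,000 ≥ $60,000 → met
9. after-hours emergency contact absent → not met
10. condition 'performs sterile compounding' does not hold → requirement n/a → met
11. licensed pharmacists on duty per shift 2 ≥ 2 → met
12. expired items on shelf 1 ≤ 2 → met
Not met: 2, 4, 5, 7, 9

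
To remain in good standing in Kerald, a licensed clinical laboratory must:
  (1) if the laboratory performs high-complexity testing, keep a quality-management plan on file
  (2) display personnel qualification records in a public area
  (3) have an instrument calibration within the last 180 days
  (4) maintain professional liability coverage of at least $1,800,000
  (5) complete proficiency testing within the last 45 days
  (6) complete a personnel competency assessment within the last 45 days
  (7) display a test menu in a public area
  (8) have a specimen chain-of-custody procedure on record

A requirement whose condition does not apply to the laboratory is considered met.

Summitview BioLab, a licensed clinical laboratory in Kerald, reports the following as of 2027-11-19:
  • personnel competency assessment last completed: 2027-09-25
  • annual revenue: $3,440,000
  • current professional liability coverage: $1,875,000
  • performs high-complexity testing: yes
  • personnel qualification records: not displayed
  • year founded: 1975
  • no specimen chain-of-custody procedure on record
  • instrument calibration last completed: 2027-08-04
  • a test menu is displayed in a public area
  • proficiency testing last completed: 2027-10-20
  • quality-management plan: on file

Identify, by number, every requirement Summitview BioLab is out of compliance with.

1. condition 'performs high-complexity testing' holds; quality-management plan present → met
2. personnel qualification records absent → not met
3. instrument calibration 107 days ago vs limit 180 → met
4. professional liability coverage $1,875,000 ≥ $1,800,000 → met
5. proficiency testing 30 days ago vs limit 45 → met
6. personnel competency assessment 55 days ago vs limit 45 → not met
7. test menu present → met
8. specimen chain-of-custody procedure absent → not met
Not met: 2, 6, 8

2, 6, 8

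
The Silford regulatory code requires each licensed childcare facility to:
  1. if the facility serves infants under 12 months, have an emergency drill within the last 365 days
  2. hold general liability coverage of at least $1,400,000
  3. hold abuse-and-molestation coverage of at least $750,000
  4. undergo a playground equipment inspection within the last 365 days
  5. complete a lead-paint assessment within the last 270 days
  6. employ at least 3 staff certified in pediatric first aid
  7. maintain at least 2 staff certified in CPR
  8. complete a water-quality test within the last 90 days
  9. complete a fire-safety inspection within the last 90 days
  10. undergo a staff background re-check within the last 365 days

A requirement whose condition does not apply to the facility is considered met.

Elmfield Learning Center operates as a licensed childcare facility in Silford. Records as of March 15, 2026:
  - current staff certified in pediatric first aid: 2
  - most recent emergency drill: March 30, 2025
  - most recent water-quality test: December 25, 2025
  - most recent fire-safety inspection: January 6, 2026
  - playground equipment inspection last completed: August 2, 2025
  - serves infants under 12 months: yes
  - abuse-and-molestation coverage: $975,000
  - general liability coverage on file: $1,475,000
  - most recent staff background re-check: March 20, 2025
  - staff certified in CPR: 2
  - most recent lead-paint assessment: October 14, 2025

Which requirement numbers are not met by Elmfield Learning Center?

1. condition 'serves infants under 12 months' holds; emergency drill 350 days ago vs limit 365 → met
2. general liability coverage $1,475,000 ≥ $1,400,000 → met
3. abuse-and-molestation coverage $975,000 ≥ $750,000 → met
4. playground equipment inspection 225 days ago vs limit 365 → met
5. lead-paint assessment 152 days ago vs limit 270 → met
6. staff certified in pediatric first aid 2 < 3 → not met
7. staff certified in CPR 2 ≥ 2 → met
8. water-quality test 80 days ago vs limit 90 → met
9. fire-safety inspection 68 days ago vs limit 90 → met
10. staff background re-check 360 days ago vs limit 365 → met
Not met: 6

6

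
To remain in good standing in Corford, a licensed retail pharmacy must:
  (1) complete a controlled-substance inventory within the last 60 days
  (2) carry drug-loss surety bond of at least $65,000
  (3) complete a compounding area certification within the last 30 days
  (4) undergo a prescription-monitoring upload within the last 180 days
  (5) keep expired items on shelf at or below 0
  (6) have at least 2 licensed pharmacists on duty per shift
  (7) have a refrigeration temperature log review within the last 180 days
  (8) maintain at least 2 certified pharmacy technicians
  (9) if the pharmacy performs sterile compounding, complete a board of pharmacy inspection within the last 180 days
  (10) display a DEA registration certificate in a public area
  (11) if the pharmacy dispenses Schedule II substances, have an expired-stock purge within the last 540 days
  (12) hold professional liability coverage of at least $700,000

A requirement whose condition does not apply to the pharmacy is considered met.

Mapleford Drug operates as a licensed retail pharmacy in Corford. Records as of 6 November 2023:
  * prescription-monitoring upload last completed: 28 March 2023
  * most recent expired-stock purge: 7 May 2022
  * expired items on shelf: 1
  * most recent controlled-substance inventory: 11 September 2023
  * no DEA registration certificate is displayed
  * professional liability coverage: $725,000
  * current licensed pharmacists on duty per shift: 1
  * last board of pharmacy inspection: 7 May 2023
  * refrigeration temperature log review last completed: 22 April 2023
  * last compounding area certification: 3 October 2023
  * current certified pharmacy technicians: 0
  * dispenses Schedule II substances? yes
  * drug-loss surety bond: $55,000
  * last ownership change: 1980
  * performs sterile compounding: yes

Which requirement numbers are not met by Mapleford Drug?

2, 3, 4, 5, 6, 7, 8, 9, 10, 11

1. controlled-substance inventory 56 days ago vs limit 60 → met
2. drug-loss surety bond $55,000 < $65,000 → not met
3. compounding area certification 34 days ago vs limit 30 → not met
4. prescription-monitoring upload 223 days ago vs limit 180 → not met
5. expired items on shelf 1 > 0 → not met
6. licensed pharmacists on duty per shift 1 < 2 → not met
7. refrigeration temperature log review 198 days ago vs limit 180 → not met
8. certified pharmacy technicians 0 < 2 → not met
9. condition 'performs sterile compounding' holds; board of pharmacy inspection 183 days ago vs limit 180 → not met
10. DEA registration certificate absent → not met
11. condition 'dispenses Schedule II substances' holds; expired-stock purge 548 days ago vs limit 540 → not met
12. professional liability coverage $725,000 ≥ $700,000 → met
Not met: 2, 3, 4, 5, 6, 7, 8, 9, 10, 11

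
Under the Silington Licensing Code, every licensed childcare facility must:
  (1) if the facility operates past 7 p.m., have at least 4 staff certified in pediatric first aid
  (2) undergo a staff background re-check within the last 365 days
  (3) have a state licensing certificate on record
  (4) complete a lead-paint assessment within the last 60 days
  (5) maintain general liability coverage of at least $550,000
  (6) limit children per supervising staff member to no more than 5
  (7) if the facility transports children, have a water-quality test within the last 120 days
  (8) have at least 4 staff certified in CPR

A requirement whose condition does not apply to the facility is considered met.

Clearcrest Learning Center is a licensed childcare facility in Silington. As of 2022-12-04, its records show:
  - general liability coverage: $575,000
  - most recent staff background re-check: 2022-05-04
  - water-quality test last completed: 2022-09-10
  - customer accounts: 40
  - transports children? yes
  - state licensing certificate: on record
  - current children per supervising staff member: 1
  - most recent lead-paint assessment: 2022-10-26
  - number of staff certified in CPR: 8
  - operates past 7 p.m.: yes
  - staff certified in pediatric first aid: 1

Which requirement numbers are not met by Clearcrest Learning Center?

1

1. condition 'operates past 7 p.m.' holds; staff certified in pediatric first aid 1 < 4 → not met
2. staff background re-check 214 days ago vs limit 365 → met
3. state licensing certificate present → met
4. lead-paint assessment 39 days ago vs limit 60 → met
5. general liability coverage $575,000 ≥ $550,000 → met
6. children per supervising staff member 1 ≤ 5 → met
7. condition 'transports children' holds; water-quality test 85 days ago vs limit 120 → met
8. staff certified in CPR 8 ≥ 4 → met
Not met: 1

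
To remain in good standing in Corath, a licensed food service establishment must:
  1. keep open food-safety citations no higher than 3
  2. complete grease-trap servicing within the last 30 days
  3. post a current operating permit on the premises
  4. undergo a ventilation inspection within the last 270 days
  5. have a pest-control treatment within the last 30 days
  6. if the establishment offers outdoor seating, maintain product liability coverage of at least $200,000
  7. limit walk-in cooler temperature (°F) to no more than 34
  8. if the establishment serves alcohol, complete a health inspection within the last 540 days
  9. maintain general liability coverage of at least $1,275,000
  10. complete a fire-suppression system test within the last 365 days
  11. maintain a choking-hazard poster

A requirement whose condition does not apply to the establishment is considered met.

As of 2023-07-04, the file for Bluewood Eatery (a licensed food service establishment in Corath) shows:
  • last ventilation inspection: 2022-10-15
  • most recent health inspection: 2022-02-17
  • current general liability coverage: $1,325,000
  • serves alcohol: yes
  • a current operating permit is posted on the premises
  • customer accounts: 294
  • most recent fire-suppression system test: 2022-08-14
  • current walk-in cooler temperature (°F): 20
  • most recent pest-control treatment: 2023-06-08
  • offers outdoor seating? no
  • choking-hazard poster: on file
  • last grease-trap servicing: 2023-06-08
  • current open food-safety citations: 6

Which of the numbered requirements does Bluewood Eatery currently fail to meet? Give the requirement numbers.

1

1. open food-safety citations 6 > 3 → not met
2. grease-trap servicing 26 days ago vs limit 30 → met
3. current operating permit present → met
4. ventilation inspection 262 days ago vs limit 270 → met
5. pest-control treatment 26 days ago vs limit 30 → met
6. condition 'offers outdoor seating' does not hold → requirement n/a → met
7. walk-in cooler temperature (°F) 20 ≤ 34 → met
8. condition 'serves alcohol' holds; health inspection 502 days ago vs limit 540 → met
9. general liability coverage $1,325,000 ≥ $1,275,000 → met
10. fire-suppression system test 324 days ago vs limit 365 → met
11. choking-hazard poster present → met
Not met: 1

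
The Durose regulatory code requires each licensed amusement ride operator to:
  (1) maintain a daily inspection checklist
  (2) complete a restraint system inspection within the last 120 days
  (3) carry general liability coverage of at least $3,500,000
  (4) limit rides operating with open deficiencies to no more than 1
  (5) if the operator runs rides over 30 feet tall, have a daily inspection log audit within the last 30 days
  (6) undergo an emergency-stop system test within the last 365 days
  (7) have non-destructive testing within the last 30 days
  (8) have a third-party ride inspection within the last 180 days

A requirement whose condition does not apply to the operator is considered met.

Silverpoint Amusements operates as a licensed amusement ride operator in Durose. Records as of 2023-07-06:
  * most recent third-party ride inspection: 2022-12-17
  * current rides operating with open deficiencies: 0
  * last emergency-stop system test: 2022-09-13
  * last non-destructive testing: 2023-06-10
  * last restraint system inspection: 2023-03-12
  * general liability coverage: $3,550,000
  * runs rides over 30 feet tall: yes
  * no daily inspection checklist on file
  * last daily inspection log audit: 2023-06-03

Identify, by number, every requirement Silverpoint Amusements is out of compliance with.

1, 5, 8

1. daily inspection checklist absent → not met
2. restraint system inspection 116 days ago vs limit 120 → met
3. general liability coverage $3,550,000 ≥ $3,500,000 → met
4. rides operating with open deficiencies 0 ≤ 1 → met
5. condition 'runs rides over 30 feet tall' holds; daily inspection log audit 33 days ago vs limit 30 → not met
6. emergency-stop system test 296 days ago vs limit 365 → met
7. non-destructive testing 26 days ago vs limit 30 → met
8. third-party ride inspection 201 days ago vs limit 180 → not met
Not met: 1, 5, 8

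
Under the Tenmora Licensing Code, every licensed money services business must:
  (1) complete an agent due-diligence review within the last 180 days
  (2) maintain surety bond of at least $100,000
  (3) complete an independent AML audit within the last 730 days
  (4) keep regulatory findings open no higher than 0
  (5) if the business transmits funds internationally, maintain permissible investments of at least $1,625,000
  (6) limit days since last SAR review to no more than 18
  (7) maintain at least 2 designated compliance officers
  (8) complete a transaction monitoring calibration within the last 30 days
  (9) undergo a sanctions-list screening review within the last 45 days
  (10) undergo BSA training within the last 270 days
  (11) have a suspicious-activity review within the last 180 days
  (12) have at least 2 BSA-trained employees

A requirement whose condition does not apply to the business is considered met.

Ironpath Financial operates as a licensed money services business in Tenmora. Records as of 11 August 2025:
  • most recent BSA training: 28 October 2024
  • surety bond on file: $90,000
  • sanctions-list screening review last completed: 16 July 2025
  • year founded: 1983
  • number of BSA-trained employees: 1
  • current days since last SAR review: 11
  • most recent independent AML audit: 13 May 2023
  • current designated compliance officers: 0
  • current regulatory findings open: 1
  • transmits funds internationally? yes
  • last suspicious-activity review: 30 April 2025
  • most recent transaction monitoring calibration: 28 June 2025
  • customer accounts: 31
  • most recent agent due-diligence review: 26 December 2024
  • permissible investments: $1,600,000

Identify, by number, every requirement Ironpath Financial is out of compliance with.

1, 2, 3, 4, 5, 7, 8, 10, 12

1. agent due-diligence review 228 days ago vs limit 180 → not met
2. surety bond $90,000 < $100,000 → not met
3. independent AML audit 821 days ago vs limit 730 → not met
4. regulatory findings open 1 > 0 → not met
5. condition 'transmits funds internationally' holds; permissible investments $1,600,000 < $1,625,000 → not met
6. days since last SAR review 11 ≤ 18 → met
7. designated compliance officers 0 < 2 → not met
8. transaction monitoring calibration 44 days ago vs limit 30 → not met
9. sanctions-list screening review 26 days ago vs limit 45 → met
10. BSA training 287 days ago vs limit 270 → not met
11. suspicious-activity review 103 days ago vs limit 180 → met
12. BSA-trained employees 1 < 2 → not met
Not met: 1, 2, 3, 4, 5, 7, 8, 10, 12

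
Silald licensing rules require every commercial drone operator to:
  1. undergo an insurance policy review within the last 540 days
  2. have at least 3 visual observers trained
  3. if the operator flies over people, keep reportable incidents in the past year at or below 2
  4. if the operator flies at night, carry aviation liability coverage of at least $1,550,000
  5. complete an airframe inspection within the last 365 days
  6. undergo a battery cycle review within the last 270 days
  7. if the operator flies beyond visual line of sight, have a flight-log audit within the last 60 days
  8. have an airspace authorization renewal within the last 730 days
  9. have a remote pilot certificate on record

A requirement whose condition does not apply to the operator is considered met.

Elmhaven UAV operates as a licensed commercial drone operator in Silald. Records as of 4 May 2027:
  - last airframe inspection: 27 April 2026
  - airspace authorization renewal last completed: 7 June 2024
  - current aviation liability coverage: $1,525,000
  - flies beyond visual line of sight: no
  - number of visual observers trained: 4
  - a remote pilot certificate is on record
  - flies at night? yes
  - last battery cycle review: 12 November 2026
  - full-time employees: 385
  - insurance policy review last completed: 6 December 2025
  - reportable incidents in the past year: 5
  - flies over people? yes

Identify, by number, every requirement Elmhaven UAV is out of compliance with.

1. insurance policy review 514 days ago vs limit 540 → met
2. visual observers trained 4 ≥ 3 → met
3. condition 'flies over people' holds; reportable incidents in the past year 5 > 2 → not met
4. condition 'flies at night' holds; aviation liability coverage $1,525,000 < $1,550,000 → not met
5. airframe inspection 372 days ago vs limit 365 → not met
6. battery cycle review 173 days ago vs limit 270 → met
7. condition 'flies beyond visual line of sight' does not hold → requirement n/a → met
8. airspace authorization renewal 1061 days ago vs limit 730 → not met
9. remote pilot certificate present → met
Not met: 3, 4, 5, 8

3, 4, 5, 8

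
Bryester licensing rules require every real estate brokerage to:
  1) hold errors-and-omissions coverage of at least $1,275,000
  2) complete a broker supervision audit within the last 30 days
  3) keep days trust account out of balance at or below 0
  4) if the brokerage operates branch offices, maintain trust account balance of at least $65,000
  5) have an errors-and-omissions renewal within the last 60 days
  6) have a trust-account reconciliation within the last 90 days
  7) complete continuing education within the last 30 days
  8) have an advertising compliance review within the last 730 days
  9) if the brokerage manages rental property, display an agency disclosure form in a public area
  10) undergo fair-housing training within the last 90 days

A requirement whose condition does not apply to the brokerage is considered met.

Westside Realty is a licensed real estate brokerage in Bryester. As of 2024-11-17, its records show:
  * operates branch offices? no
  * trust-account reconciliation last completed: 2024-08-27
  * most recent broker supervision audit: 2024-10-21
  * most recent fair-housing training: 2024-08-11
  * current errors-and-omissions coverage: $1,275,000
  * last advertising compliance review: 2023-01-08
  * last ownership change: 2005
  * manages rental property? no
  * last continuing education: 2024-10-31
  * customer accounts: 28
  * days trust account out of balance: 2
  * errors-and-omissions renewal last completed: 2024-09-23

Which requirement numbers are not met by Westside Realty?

3, 10

1. errors-and-omissions coverage $1,275,000 ≥ $1,275,000 → met
2. broker supervision audit 27 days ago vs limit 30 → met
3. days trust account out of balance 2 > 0 → not met
4. condition 'operates branch offices' does not hold → requirement n/a → met
5. errors-and-omissions renewal 55 days ago vs limit 60 → met
6. trust-account reconciliation 82 days ago vs limit 90 → met
7. continuing education 17 days ago vs limit 30 → met
8. advertising compliance review 679 days ago vs limit 730 → met
9. condition 'manages rental property' does not hold → requirement n/a → met
10. fair-housing training 98 days ago vs limit 90 → not met
Not met: 3, 10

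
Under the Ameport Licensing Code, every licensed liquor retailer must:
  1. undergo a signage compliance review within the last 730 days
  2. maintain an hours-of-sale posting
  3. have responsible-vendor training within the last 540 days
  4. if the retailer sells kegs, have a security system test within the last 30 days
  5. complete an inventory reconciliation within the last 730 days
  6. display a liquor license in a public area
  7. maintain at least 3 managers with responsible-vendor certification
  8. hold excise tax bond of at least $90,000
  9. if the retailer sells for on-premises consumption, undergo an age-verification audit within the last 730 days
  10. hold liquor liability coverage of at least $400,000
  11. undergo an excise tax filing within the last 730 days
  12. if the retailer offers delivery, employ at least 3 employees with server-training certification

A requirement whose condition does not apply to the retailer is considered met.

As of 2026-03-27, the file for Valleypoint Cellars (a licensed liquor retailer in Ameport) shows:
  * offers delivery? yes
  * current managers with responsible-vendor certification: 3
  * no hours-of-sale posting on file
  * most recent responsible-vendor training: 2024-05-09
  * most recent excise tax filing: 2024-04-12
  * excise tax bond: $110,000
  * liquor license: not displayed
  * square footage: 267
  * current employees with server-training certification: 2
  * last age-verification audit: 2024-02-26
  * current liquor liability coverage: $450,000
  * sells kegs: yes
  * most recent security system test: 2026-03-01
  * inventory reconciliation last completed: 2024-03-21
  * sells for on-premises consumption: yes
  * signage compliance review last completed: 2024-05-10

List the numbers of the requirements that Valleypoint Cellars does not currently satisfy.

1. signage compliance review 686 days ago vs limit 730 → met
2. hours-of-sale posting absent → not met
3. responsible-vendor training 687 days ago vs limit 540 → not met
4. condition 'sells kegs' holds; security system test 26 days ago vs limit 30 → met
5. inventory reconciliation 736 days ago vs limit 730 → not met
6. liquor license absent → not met
7. managers with responsible-vendor certification 3 ≥ 3 → met
8. excise tax bond $110,000 ≥ $90,000 → met
9. condition 'sells for on-premises consumption' holds; age-verification audit 760 days ago vs limit 730 → not met
10. liquor liability coverage $450,000 ≥ $400,000 → met
11. excise tax filing 714 days ago vs limit 730 → met
12. condition 'offers delivery' holds; employees with server-training certification 2 < 3 → not met
Not met: 2, 3, 5, 6, 9, 12

2, 3, 5, 6, 9, 12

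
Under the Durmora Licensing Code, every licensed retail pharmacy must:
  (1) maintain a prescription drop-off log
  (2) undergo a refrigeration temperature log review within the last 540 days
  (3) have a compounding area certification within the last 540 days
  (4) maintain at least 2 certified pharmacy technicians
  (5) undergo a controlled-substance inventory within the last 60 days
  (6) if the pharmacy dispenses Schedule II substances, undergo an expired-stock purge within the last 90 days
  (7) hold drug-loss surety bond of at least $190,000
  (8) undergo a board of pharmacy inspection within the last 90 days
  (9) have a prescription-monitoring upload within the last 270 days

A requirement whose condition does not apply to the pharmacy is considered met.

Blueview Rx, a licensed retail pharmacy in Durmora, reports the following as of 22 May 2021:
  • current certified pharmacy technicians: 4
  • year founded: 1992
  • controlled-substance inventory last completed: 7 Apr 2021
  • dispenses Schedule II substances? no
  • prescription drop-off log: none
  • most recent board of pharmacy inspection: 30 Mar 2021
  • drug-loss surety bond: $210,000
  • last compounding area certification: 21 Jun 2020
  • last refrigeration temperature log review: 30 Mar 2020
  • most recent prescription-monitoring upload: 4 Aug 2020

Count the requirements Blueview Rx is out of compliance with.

1. prescription drop-off log absent → not met
2. refrigeration temperature log review 418 days ago vs limit 540 → met
3. compounding area certification 335 days ago vs limit 540 → met
4. certified pharmacy technicians 4 ≥ 2 → met
5. controlled-substance inventory 45 days ago vs limit 60 → met
6. condition 'dispenses Schedule II substances' does not hold → requirement n/a → met
7. drug-loss surety bond $210,000 ≥ $190,000 → met
8. board of pharmacy inspection 53 days ago vs limit 90 → met
9. prescription-monitoring upload 291 days ago vs limit 270 → not met
Not met: 2 of 9

2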